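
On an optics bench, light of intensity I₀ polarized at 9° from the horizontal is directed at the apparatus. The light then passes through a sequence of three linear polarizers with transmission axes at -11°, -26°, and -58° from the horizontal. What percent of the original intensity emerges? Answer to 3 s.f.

I₁ = I₀ cos²(-11° − 9°) = I₀ cos²(20°) = 0.883 I₀.
I₂ = I₁ cos²(-26° + 11°) = 0.883 I₀ · cos²(15°) = 0.8239 I₀.
I₃ = I₂ cos²(-58° + 26°) = 0.8239 I₀ · cos²(32°) = 0.5925 I₀.
That is 59.25% of the incident intensity.

≈ 59.3%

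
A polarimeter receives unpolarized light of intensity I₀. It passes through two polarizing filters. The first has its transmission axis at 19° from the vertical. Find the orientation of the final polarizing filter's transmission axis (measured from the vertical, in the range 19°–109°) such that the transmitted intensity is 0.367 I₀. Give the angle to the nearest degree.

θ ≈ 50°

Unpolarized light through the first polarizer → I₁ = ½ I₀, now polarized at 19°.
Need I₂/I₀ = 0.367, so cos²(θ − 19°) = 0.367 / 0.5 = 0.734.
θ − 19° = arccos(√0.734) = 31.0°, giving θ ≈ 19 + 31.0 = 50.0°.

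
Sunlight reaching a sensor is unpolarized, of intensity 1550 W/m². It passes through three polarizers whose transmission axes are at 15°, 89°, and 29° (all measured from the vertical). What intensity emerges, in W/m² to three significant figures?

I ≈ 14.7 W/m²

Unpolarized light through the first polarizer → I₁ = 1550 W/m²/2 = 775 W/m², polarized at 15°.
I₂ = I₁ · cos²(74°) = 775 · 0.07598 = 58.88 W/m².
I₃ = I₂ · cos²(60°) = 58.88 · 0.25 = 14.72 W/m².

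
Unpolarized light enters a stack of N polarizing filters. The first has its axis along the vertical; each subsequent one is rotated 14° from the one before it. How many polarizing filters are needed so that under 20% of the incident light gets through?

N = 17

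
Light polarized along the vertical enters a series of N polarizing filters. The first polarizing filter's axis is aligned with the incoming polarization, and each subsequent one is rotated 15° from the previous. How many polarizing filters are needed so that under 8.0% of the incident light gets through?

N = 38

First polarizer is aligned with the polarization: full transmission.
Each further stage multiplies by cos²(15°) = 0.933.
After N polarizers: T = 0.933^(N−1). Require T < 0.080 ⇒ N−1 > ln(0.080)/ln(0.933) = 36.43, so N−1 ≥ 37 and N = 38.
Check: N=38 gives T = 0.07688 < 0.080; N=37 gives T = 0.0824.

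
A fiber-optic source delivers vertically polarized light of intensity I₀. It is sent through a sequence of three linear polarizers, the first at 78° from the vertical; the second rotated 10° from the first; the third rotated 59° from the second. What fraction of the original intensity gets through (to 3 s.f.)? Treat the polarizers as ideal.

≈ 0.0111 I₀

I₁ = I₀ cos²(78° − 0°) = I₀ cos²(78°) = 0.04323 I₀.
I₂ = I₁ cos²(10°) = 0.04323 · 0.9698 I₀ = 0.04192 I₀.
I₃ = I₂ cos²(59°) = 0.04192 · 0.2653 I₀ = 0.01112 I₀.
Transmitted fraction = 0.01112.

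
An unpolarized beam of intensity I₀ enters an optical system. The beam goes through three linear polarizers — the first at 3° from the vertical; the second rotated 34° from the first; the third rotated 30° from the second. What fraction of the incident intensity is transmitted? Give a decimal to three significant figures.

Unpolarized light through the first polarizer → I₁ = ½ I₀, now polarized at 3°.
I₂ = I₁ cos²(34°) = 0.5 · 0.6873 I₀ = 0.3437 I₀.
I₃ = I₂ cos²(30°) = 0.3437 · 0.75 I₀ = 0.2577 I₀.
Transmitted fraction = 0.2577.

≈ 0.258 I₀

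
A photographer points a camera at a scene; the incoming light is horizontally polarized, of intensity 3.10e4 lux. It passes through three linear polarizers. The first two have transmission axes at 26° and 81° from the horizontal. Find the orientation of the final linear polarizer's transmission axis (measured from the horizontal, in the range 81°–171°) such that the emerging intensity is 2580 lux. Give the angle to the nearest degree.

θ ≈ 137°

I₁ = I₀ cos²(26° − 0°) = I₀ cos²(26°) = 0.8078 I₀.
I₂ = I₁ cos²(81° − 26°) = 0.8078 I₀ · cos²(55°) = 0.2658 I₀.
Target fraction: 2580 / 3.10e4 lux = 0.08323 of I₀.
Need I₃/I₀ = 0.08323, so cos²(θ − 81°) = 0.08323 / 0.2658 = 0.3132.
θ − 81° = arccos(√0.3132) = 56.0°, giving θ ≈ 81 + 56.0 = 137.0°.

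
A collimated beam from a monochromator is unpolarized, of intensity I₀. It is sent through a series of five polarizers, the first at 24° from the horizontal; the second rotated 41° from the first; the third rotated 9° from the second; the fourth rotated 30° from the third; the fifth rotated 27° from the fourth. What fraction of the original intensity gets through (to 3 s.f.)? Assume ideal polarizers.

≈ 0.165 I₀

Unpolarized light through the first polarizer → I₁ = ½ I₀, now polarized at 24°.
I₂ = I₁ cos²(41°) = 0.5 · 0.5696 I₀ = 0.2848 I₀.
I₃ = I₂ cos²(9°) = 0.2848 · 0.9755 I₀ = 0.2778 I₀.
I₄ = I₃ cos²(30°) = 0.2778 · 0.75 I₀ = 0.2084 I₀.
I₅ = I₄ cos²(27°) = 0.2084 · 0.7939 I₀ = 0.1654 I₀.
Transmitted fraction = 0.1654.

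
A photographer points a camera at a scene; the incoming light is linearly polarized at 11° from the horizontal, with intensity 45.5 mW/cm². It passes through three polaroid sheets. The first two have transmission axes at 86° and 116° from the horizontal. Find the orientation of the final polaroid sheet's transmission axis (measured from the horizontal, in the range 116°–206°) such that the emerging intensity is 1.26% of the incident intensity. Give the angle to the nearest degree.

θ ≈ 176°

By Malus's law, I₁ = I₀ cos²(86° − 11°) = I₀ cos²(75°) = 0.06699 I₀.
I₂ = I₁ cos²(116° − 86°) = 0.06699 I₀ · cos²(30°) = 0.05024 I₀.
Need I₃/I₀ = 0.0126, so cos²(θ − 116°) = 0.0126 / 0.05024 = 0.2508.
θ − 116° = arccos(√0.2508) = 59.9°, giving θ ≈ 116 + 59.9 = 175.9°.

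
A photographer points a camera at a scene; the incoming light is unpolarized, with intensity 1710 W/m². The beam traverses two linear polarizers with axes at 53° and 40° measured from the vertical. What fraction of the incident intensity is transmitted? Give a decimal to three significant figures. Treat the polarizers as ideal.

I/I₀ ≈ 0.475

Unpolarized light through the first polarizer → I₁ = 1710 W/m²/2 = 855 W/m², polarized at 53°.
I₂ = I₁ · cos²(13°) = 855 · 0.9494 = 811.7 W/m².
Transmitted fraction = 0.4747.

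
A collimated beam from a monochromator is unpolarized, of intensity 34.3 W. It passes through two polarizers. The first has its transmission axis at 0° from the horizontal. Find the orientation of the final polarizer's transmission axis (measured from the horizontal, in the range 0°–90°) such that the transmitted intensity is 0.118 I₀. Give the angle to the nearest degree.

Unpolarized light through the first polarizer → I₁ = ½ I₀, now polarized at 0°.
Need I₂/I₀ = 0.118, so cos²(θ − 0°) = 0.118 / 0.5 = 0.236.
θ − 0° = arccos(√0.236) = 60.9°, giving θ ≈ 0 + 60.9 = 60.9°.

θ ≈ 61°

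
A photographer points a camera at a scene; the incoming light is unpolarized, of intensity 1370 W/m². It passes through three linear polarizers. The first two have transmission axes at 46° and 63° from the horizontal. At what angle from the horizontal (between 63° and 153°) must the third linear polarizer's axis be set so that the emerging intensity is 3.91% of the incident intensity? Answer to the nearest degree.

θ ≈ 136°

Unpolarized light through the first polarizer → I₁ = ½ I₀, now polarized at 46°.
I₂ = I₁ cos²(63° − 46°) = 0.5 I₀ · cos²(17°) = 0.4573 I₀.
Need I₃/I₀ = 0.0391, so cos²(θ − 63°) = 0.0391 / 0.4573 = 0.08551.
θ − 63° = arccos(√0.08551) = 73.0°, giving θ ≈ 63 + 73.0 = 136.0°.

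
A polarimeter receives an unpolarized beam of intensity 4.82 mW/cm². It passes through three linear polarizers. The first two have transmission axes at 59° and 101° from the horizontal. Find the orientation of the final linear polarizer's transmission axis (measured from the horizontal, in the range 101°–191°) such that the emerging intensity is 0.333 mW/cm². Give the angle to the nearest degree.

Unpolarized light through the first polarizer → I₁ = ½ I₀, now polarized at 59°.
I₂ = I₁ cos²(101° − 59°) = 0.5 I₀ · cos²(42°) = 0.2761 I₀.
Target fraction: 0.333 / 4.82 mW/cm² = 0.06909 of I₀.
Need I₃/I₀ = 0.06909, so cos²(θ − 101°) = 0.06909 / 0.2761 = 0.2502.
θ − 101° = arccos(√0.2502) = 60.0°, giving θ ≈ 101 + 60.0 = 161.0°.

θ ≈ 161°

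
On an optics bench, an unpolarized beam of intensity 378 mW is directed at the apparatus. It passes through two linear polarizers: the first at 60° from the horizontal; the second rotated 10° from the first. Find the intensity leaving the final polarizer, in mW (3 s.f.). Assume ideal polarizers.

I ≈ 183 mW

Unpolarized light through the first polarizer → I₁ = 378 mW/2 = 189 mW, polarized at 60°.
I₂ = I₁ · cos²(10°) = 189 · 0.9698 = 183.3 mW.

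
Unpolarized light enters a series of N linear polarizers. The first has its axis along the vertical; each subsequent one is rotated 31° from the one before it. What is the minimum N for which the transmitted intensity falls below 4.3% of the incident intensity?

N = 9

First polarizer halves the unpolarized light: factor 1/2.
Each further stage multiplies by cos²(31°) = 0.7347.
After N polarizers: T = 0.5·0.7347^(N−1). Require T < 0.043 ⇒ N−1 > ln(0.043/0.5)/ln(0.7347) = 7.96, so N−1 ≥ 8 and N = 9.
Check: N=9 gives T = 0.04246 < 0.043; N=8 gives T = 0.05779.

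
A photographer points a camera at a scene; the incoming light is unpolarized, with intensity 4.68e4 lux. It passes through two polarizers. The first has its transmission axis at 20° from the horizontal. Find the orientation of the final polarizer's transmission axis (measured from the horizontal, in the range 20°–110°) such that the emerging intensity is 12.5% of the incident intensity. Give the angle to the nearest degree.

Unpolarized light through the first polarizer → I₁ = ½ I₀, now polarized at 20°.
Need I₂/I₀ = 0.125, so cos²(θ − 20°) = 0.125 / 0.5 = 0.25.
θ − 20° = arccos(√0.25) = 60.0°, giving θ ≈ 20 + 60.0 = 80.0°.

θ ≈ 80°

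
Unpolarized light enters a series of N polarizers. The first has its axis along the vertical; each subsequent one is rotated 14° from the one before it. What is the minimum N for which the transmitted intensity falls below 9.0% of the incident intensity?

First polarizer halves the unpolarized light: factor 1/2.
Each further stage multiplies by cos²(14°) = 0.9415.
After N polarizers: T = 0.5·0.9415^(N−1). Require T < 0.090 ⇒ N−1 > ln(0.090/0.5)/ln(0.9415) = 28.43, so N−1 ≥ 29 and N = 30.
Check: N=30 gives T = 0.08698 < 0.090; N=29 gives T = 0.09238.

N = 30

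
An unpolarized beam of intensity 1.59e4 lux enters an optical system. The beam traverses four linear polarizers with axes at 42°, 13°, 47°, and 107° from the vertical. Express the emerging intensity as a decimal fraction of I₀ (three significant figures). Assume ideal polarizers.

I/I₀ ≈ 0.0657

Unpolarized light through the first polarizer → I₁ = 1.59e4 lux/2 = 7950 lux, polarized at 42°.
I₂ = I₁ · cos²(29°) = 7950 · 0.765 = 6081 lux.
I₃ = I₂ · cos²(34°) = 6081 · 0.6873 = 4180 lux.
I₄ = I₃ · cos²(60°) = 4180 · 0.25 = 1045 lux.
Transmitted fraction = 0.06572.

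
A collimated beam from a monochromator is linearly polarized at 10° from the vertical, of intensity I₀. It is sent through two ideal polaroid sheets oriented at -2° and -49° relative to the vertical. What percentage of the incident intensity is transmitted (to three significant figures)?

I₁ = I₀ cos²(-2° − 10°) = I₀ cos²(12°) = 0.9568 I₀.
I₂ = I₁ cos²(-49° + 2°) = 0.9568 I₀ · cos²(47°) = 0.445 I₀.
That is 44.5% of the incident intensity.

≈ 44.5%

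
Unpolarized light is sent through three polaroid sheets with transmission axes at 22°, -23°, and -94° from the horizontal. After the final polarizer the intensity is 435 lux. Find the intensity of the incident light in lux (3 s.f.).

I₀ ≈ 1.64e4 lux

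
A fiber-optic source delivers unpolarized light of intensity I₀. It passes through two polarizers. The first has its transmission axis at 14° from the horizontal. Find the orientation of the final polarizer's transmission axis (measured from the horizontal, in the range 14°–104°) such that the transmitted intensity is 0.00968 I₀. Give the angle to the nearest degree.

θ ≈ 96°

Unpolarized light through the first polarizer → I₁ = ½ I₀, now polarized at 14°.
Need I₂/I₀ = 0.00968, so cos²(θ − 14°) = 0.00968 / 0.5 = 0.01936.
θ − 14° = arccos(√0.01936) = 82.0°, giving θ ≈ 14 + 82.0 = 96.0°.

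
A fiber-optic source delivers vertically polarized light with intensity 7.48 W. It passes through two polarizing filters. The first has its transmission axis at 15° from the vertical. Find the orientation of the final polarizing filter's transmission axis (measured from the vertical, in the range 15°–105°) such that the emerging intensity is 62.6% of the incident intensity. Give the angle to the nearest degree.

θ ≈ 50°

I₁ = I₀ cos²(15° − 0°) = I₀ cos²(15°) = 0.933 I₀.
Need I₂/I₀ = 0.626, so cos²(θ − 15°) = 0.626 / 0.933 = 0.6709.
θ − 15° = arccos(√0.6709) = 35.0°, giving θ ≈ 15 + 35.0 = 50.0°.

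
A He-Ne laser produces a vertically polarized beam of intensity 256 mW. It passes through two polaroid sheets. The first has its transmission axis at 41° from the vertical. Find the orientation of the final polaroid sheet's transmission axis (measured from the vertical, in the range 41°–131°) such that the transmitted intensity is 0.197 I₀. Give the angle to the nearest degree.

θ ≈ 95°

By Malus's law, I₁ = I₀ cos²(41° − 0°) = I₀ cos²(41°) = 0.5696 I₀.
Need I₂/I₀ = 0.197, so cos²(θ − 41°) = 0.197 / 0.5696 = 0.3459.
θ − 41° = arccos(√0.3459) = 54.0°, giving θ ≈ 41 + 54.0 = 95.0°.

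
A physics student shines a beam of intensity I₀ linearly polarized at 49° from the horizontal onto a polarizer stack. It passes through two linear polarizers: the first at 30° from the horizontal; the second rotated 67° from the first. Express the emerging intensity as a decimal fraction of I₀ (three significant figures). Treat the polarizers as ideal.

≈ 0.136 I₀

By Malus's law, I₁ = I₀ cos²(30° − 49°) = I₀ cos²(19°) = 0.894 I₀.
I₂ = I₁ cos²(67°) = 0.894 · 0.1527 I₀ = 0.1365 I₀.
Transmitted fraction = 0.1365.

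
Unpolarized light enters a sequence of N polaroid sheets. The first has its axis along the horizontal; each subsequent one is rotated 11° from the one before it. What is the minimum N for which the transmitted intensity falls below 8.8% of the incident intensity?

N = 48

First polarizer halves the unpolarized light: factor 1/2.
Each further stage multiplies by cos²(11°) = 0.9636.
After N polarizers: T = 0.5·0.9636^(N−1). Require T < 0.088 ⇒ N−1 > ln(0.088/0.5)/ln(0.9636) = 46.84, so N−1 ≥ 47 and N = 48.
Check: N=48 gives T = 0.08749 < 0.088; N=47 gives T = 0.09079.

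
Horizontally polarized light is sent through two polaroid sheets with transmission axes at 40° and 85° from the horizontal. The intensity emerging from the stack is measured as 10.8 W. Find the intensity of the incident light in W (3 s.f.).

By Malus's law, I₁ = I₀ cos²(40° − 0°) = I₀ cos²(40°) = 0.5868 I₀.
I₂ = I₁ cos²(85° − 40°) = 0.5868 I₀ · cos²(45°) = 0.2934 I₀.
So 10.8 W = 0.2934 I₀, giving I₀ = 10.8/0.2934 = 36.81 W.

I₀ ≈ 36.8 W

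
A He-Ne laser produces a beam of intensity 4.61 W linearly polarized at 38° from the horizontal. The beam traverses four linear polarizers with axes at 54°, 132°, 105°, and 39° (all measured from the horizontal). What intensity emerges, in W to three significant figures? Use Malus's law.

I ≈ 0.0242 W

By Malus's law, I₁ = 4.61 W · cos²(16°) = 4.26 W.
I₂ = I₁ · cos²(78°) = 4.26 · 0.04323 = 0.1841 W.
I₃ = I₂ · cos²(27°) = 0.1841 · 0.7939 = 0.1462 W.
I₄ = I₃ · cos²(66°) = 0.1462 · 0.1654 = 0.02418 W.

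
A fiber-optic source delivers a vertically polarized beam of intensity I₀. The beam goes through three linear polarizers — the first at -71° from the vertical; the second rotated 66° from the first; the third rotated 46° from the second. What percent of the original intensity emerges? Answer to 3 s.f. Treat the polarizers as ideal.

By Malus's law, I₁ = I₀ cos²(-71° − 0°) = I₀ cos²(71°) = 0.106 I₀.
I₂ = I₁ cos²(66°) = 0.106 · 0.1654 I₀ = 0.01754 I₀.
I₃ = I₂ cos²(46°) = 0.01754 · 0.4826 I₀ = 0.008462 I₀.
That is 0.8462% of the incident intensity.

≈ 0.846%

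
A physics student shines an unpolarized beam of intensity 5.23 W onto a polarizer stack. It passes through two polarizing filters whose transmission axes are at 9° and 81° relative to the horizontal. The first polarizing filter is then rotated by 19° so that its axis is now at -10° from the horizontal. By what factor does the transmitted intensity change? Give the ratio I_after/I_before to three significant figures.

I_new/I_old ≈ 0.00319

Before rotation:
Unpolarized light through the first polarizer → I₁ = ½ I₀, now polarized at 9°.
I₂ = I₁ cos²(81° − 9°) = 0.5 I₀ · cos²(72°) = 0.04775 I₀.
After rotation:
Unpolarized light through the first polarizer → I₁ = ½ I₀, now polarized at -10°.
Angle between axes 1 and 2: 89°. I₂ = 0.5 I₀ · cos²(89°) = 0.0001523 I₀.
Ratio = 0.0001523 / 0.04775 = 0.00319.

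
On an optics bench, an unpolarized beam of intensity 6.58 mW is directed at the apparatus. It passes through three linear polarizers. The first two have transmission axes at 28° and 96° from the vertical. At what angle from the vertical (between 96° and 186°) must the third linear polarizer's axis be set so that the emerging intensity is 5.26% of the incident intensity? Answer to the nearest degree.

θ ≈ 126°

Unpolarized light through the first polarizer → I₁ = ½ I₀, now polarized at 28°.
I₂ = I₁ cos²(96° − 28°) = 0.5 I₀ · cos²(68°) = 0.07017 I₀.
Need I₃/I₀ = 0.0526, so cos²(θ − 96°) = 0.0526 / 0.07017 = 0.7497.
θ − 96° = arccos(√0.7497) = 30.0°, giving θ ≈ 96 + 30.0 = 126.0°.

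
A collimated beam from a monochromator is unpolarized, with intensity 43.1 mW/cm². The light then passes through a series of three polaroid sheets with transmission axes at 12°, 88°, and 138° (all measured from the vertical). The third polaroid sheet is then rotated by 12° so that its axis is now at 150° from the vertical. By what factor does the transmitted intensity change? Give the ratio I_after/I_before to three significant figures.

Before rotation:
Unpolarized light through the first polarizer → I₁ = ½ I₀, now polarized at 12°.
I₂ = I₁ cos²(88° − 12°) = 0.5 I₀ · cos²(76°) = 0.02926 I₀.
I₃ = I₂ cos²(138° − 88°) = 0.02926 I₀ · cos²(50°) = 0.01209 I₀.
After rotation:
Unpolarized light through the first polarizer → I₁ = ½ I₀, now polarized at 12°.
I₂ = I₁ cos²(88° − 12°) = 0.5 I₀ · cos²(76°) = 0.02926 I₀.
I₃ = I₂ cos²(150° − 88°) = 0.02926 I₀ · cos²(62°) = 0.00645 I₀.
Ratio = 0.00645 / 0.01209 = 0.5334.

I_new/I_old ≈ 0.533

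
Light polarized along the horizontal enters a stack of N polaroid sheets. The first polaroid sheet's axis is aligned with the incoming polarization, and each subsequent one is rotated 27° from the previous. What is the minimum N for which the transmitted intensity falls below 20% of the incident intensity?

First polarizer is aligned with the polarization: full transmission.
Each further stage multiplies by cos²(27°) = 0.7939.
After N polarizers: T = 0.7939^(N−1). Require T < 0.20 ⇒ N−1 > ln(0.20)/ln(0.7939) = 6.97, so N−1 ≥ 7 and N = 8.
Check: N=8 gives T = 0.1988 < 0.20; N=7 gives T = 0.2504.

N = 8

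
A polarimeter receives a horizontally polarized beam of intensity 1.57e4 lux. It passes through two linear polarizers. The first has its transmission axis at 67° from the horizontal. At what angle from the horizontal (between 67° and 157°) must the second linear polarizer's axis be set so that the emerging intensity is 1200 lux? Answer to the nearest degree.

θ ≈ 112°

I₁ = I₀ cos²(67° − 0°) = I₀ cos²(67°) = 0.1527 I₀.
Target fraction: 1200 / 1.57e4 lux = 0.07643 of I₀.
Need I₂/I₀ = 0.07643, so cos²(θ − 67°) = 0.07643 / 0.1527 = 0.5006.
θ − 67° = arccos(√0.5006) = 45.0°, giving θ ≈ 67 + 45.0 = 112.0°.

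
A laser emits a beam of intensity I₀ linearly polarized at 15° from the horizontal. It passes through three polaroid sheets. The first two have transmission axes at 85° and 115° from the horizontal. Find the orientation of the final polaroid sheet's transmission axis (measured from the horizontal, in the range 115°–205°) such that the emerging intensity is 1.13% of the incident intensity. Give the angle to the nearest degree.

I₁ = I₀ cos²(85° − 15°) = I₀ cos²(70°) = 0.117 I₀.
I₂ = I₁ cos²(115° − 85°) = 0.117 I₀ · cos²(30°) = 0.08773 I₀.
Need I₃/I₀ = 0.0113, so cos²(θ − 115°) = 0.0113 / 0.08773 = 0.1288.
θ − 115° = arccos(√0.1288) = 69.0°, giving θ ≈ 115 + 69.0 = 184.0°.

θ ≈ 184°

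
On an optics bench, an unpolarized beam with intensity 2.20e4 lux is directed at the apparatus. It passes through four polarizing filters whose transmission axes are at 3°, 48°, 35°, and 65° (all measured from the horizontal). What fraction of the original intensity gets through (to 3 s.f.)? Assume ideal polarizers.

I/I₀ ≈ 0.178

Unpolarized light through the first polarizer → I₁ = 2.20e4 lux/2 = 1.1e+04 lux, polarized at 3°.
I₂ = I₁ · cos²(45°) = 1.1e+04 · 0.5 = 5500 lux.
I₃ = I₂ · cos²(13°) = 5500 · 0.9494 = 5222 lux.
I₄ = I₃ · cos²(30°) = 5222 · 0.75 = 3916 lux.
Transmitted fraction = 0.178.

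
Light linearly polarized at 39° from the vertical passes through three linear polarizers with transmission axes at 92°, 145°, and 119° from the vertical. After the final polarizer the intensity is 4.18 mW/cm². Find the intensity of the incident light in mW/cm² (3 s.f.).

By Malus's law, I₁ = I₀ cos²(92° − 39°) = I₀ cos²(53°) = 0.3622 I₀.
I₂ = I₁ cos²(145° − 92°) = 0.3622 I₀ · cos²(53°) = 0.1312 I₀.
I₃ = I₂ cos²(119° − 145°) = 0.1312 I₀ · cos²(26°) = 0.106 I₀.
So 4.18 mW/cm² = 0.106 I₀, giving I₀ = 4.18/0.106 = 39.45 mW/cm².

I₀ ≈ 39.4 mW/cm²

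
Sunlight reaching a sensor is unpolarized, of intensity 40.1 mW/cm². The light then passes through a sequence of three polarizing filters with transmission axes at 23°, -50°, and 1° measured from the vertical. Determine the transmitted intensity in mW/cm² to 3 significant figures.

Unpolarized light through the first polarizer → I₁ = 40.1 mW/cm²/2 = 20.05 mW/cm², polarized at 23°.
I₂ = I₁ · cos²(73°) = 20.05 · 0.08548 = 1.714 mW/cm².
I₃ = I₂ · cos²(51°) = 1.714 · 0.396 = 0.6788 mW/cm².

I ≈ 0.679 mW/cm²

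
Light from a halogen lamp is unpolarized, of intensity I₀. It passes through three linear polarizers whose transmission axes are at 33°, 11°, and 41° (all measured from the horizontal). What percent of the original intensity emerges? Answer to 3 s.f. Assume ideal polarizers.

≈ 32.2%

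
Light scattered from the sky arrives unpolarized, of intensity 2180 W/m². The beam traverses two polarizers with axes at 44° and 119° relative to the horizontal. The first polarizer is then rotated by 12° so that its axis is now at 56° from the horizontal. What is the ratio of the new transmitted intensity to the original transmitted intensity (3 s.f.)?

Before rotation:
Unpolarized light through the first polarizer → I₁ = ½ I₀, now polarized at 44°.
I₂ = I₁ cos²(119° − 44°) = 0.5 I₀ · cos²(75°) = 0.03349 I₀.
After rotation:
Unpolarized light through the first polarizer → I₁ = ½ I₀, now polarized at 56°.
I₂ = I₁ cos²(119° − 56°) = 0.5 I₀ · cos²(63°) = 0.1031 I₀.
Ratio = 0.1031 / 0.03349 = 3.077.

I_new/I_old ≈ 3.08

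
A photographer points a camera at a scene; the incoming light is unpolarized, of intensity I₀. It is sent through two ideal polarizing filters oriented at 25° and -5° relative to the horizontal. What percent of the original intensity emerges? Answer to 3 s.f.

≈ 37.5%

Unpolarized light through the first polarizer → I₁ = ½ I₀, now polarized at 25°.
I₂ = I₁ cos²(-5° − 25°) = 0.5 I₀ · cos²(30°) = 0.375 I₀.
That is 37.5% of the incident intensity.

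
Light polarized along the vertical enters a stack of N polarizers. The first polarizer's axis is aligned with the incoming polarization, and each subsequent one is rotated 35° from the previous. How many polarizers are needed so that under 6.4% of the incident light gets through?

N = 8

First polarizer is aligned with the polarization: full transmission.
Each further stage multiplies by cos²(35°) = 0.671.
After N polarizers: T = 0.671^(N−1). Require T < 0.064 ⇒ N−1 > ln(0.064)/ln(0.671) = 6.89, so N−1 ≥ 7 and N = 8.
Check: N=8 gives T = 0.06125 < 0.064; N=7 gives T = 0.09128.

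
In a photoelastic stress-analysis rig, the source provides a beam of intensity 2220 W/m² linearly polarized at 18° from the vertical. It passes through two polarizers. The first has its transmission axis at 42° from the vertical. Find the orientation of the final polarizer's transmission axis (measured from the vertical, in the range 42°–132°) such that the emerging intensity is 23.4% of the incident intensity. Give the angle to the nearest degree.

I₁ = I₀ cos²(42° − 18°) = I₀ cos²(24°) = 0.8346 I₀.
Need I₂/I₀ = 0.234, so cos²(θ − 42°) = 0.234 / 0.8346 = 0.2804.
θ − 42° = arccos(√0.2804) = 58.0°, giving θ ≈ 42 + 58.0 = 100.0°.

θ ≈ 100°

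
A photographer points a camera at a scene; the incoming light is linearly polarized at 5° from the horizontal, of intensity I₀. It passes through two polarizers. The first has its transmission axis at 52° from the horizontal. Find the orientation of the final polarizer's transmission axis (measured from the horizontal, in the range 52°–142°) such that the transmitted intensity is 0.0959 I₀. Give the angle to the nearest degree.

θ ≈ 115°

I₁ = I₀ cos²(52° − 5°) = I₀ cos²(47°) = 0.4651 I₀.
Need I₂/I₀ = 0.0959, so cos²(θ − 52°) = 0.0959 / 0.4651 = 0.2062.
θ − 52° = arccos(√0.2062) = 63.0°, giving θ ≈ 52 + 63.0 = 115.0°.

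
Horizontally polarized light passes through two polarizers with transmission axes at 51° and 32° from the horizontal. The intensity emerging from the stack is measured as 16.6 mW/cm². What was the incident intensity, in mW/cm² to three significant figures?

I₁ = I₀ cos²(51° − 0°) = I₀ cos²(51°) = 0.396 I₀.
I₂ = I₁ cos²(32° − 51°) = 0.396 I₀ · cos²(19°) = 0.3541 I₀.
So 16.6 mW/cm² = 0.3541 I₀, giving I₀ = 16.6/0.3541 = 46.88 mW/cm².

I₀ ≈ 46.9 mW/cm²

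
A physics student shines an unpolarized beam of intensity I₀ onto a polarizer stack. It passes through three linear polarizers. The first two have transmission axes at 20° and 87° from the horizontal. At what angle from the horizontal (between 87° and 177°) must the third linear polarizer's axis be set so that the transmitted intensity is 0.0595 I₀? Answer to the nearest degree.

θ ≈ 115°

Unpolarized light through the first polarizer → I₁ = ½ I₀, now polarized at 20°.
I₂ = I₁ cos²(87° − 20°) = 0.5 I₀ · cos²(67°) = 0.07634 I₀.
Need I₃/I₀ = 0.0595, so cos²(θ − 87°) = 0.0595 / 0.07634 = 0.7795.
θ − 87° = arccos(√0.7795) = 28.0°, giving θ ≈ 87 + 28.0 = 115.0°.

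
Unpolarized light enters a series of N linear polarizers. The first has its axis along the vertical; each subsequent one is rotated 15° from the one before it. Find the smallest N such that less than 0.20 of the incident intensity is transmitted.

N = 15

First polarizer halves the unpolarized light: factor 1/2.
Each further stage multiplies by cos²(15°) = 0.933.
After N polarizers: T = 0.5·0.933^(N−1). Require T < 0.20 ⇒ N−1 > ln(0.20/0.5)/ln(0.933) = 13.22, so N−1 ≥ 14 and N = 15.
Check: N=15 gives T = 0.1894 < 0.20; N=14 gives T = 0.203.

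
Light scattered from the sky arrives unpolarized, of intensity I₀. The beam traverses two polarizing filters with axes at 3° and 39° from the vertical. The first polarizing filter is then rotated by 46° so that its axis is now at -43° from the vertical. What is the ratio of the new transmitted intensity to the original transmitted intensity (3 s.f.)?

I_new/I_old ≈ 0.0296

Before rotation:
Unpolarized light through the first polarizer → I₁ = ½ I₀, now polarized at 3°.
I₂ = I₁ cos²(39° − 3°) = 0.5 I₀ · cos²(36°) = 0.3273 I₀.
After rotation:
Unpolarized light through the first polarizer → I₁ = ½ I₀, now polarized at -43°.
I₂ = I₁ cos²(39° + 43°) = 0.5 I₀ · cos²(82°) = 0.009685 I₀.
Ratio = 0.009685 / 0.3273 = 0.02959.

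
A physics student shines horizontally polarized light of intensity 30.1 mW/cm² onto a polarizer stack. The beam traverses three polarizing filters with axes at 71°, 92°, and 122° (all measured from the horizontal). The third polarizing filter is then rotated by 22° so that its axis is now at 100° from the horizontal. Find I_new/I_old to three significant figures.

I_new/I_old ≈ 1.31

Before rotation:
I₁ = I₀ cos²(71° − 0°) = I₀ cos²(71°) = 0.106 I₀.
I₂ = I₁ cos²(92° − 71°) = 0.106 I₀ · cos²(21°) = 0.09238 I₀.
I₃ = I₂ cos²(122° − 92°) = 0.09238 I₀ · cos²(30°) = 0.06929 I₀.
After rotation:
I₁ = I₀ cos²(71° − 0°) = I₀ cos²(71°) = 0.106 I₀.
I₂ = I₁ cos²(92° − 71°) = 0.106 I₀ · cos²(21°) = 0.09238 I₀.
I₃ = I₂ cos²(100° − 92°) = 0.09238 I₀ · cos²(8°) = 0.09059 I₀.
Ratio = 0.09059 / 0.06929 = 1.308.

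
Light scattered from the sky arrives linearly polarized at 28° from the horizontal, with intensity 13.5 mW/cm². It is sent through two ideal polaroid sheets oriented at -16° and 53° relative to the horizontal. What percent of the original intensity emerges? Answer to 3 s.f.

≈ 6.65%

I₁ = 13.5 mW/cm² · cos²(44°) = 6.986 mW/cm².
I₂ = I₁ · cos²(69°) = 6.986 · 0.1284 = 0.8971 mW/cm².
That is 6.645% of the incident intensity.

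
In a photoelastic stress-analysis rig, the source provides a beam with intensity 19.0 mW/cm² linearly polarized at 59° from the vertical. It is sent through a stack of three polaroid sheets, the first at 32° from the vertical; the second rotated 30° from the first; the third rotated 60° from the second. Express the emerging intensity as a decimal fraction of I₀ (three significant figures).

I/I₀ ≈ 0.149

I₁ = 19.0 mW/cm² · cos²(27°) = 15.08 mW/cm².
I₂ = I₁ · cos²(30°) = 15.08 · 0.75 = 11.31 mW/cm².
I₃ = I₂ · cos²(60°) = 11.31 · 0.25 = 2.828 mW/cm².
Transmitted fraction = 0.1489.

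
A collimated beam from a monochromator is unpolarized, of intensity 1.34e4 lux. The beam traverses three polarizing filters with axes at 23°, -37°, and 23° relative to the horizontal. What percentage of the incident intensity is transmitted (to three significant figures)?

Unpolarized light through the first polarizer → I₁ = 1.34e4 lux/2 = 6700 lux, polarized at 23°.
I₂ = I₁ · cos²(60°) = 6700 · 0.25 = 1675 lux.
I₃ = I₂ · cos²(60°) = 1675 · 0.25 = 418.8 lux.
That is 3.125% of the incident intensity.

≈ 3.13%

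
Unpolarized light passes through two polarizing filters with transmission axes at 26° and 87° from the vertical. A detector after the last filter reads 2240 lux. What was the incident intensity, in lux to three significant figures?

I₀ ≈ 1.91e4 lux

Unpolarized light through the first polarizer → I₁ = ½ I₀, now polarized at 26°.
I₂ = I₁ cos²(87° − 26°) = 0.5 I₀ · cos²(61°) = 0.1175 I₀.
So 2240 lux = 0.1175 I₀, giving I₀ = 2240/0.1175 = 1.906e+04 lux.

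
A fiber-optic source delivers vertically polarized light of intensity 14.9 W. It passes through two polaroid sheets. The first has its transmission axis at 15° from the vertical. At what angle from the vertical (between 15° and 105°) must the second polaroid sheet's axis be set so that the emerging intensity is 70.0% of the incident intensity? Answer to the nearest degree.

θ ≈ 45°

By Malus's law, I₁ = I₀ cos²(15° − 0°) = I₀ cos²(15°) = 0.933 I₀.
Need I₂/I₀ = 0.7, so cos²(θ − 15°) = 0.7 / 0.933 = 0.7503.
θ − 15° = arccos(√0.7503) = 30.0°, giving θ ≈ 15 + 30.0 = 45.0°.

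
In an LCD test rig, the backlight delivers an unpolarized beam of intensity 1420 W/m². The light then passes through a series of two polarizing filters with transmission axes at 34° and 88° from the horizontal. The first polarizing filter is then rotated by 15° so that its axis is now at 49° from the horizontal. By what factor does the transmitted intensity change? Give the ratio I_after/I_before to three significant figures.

I_new/I_old ≈ 1.75

Before rotation:
Unpolarized light through the first polarizer → I₁ = ½ I₀, now polarized at 34°.
I₂ = I₁ cos²(88° − 34°) = 0.5 I₀ · cos²(54°) = 0.1727 I₀.
After rotation:
Unpolarized light through the first polarizer → I₁ = ½ I₀, now polarized at 49°.
I₂ = I₁ cos²(88° − 49°) = 0.5 I₀ · cos²(39°) = 0.302 I₀.
Ratio = 0.302 / 0.1727 = 1.748.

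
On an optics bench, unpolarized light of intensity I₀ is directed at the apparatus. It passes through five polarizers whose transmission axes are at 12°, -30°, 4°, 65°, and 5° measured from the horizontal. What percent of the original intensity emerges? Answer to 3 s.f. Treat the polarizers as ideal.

≈ 1.12%

Unpolarized light through the first polarizer → I₁ = ½ I₀, now polarized at 12°.
I₂ = I₁ cos²(-30° − 12°) = 0.5 I₀ · cos²(42°) = 0.2761 I₀.
I₃ = I₂ cos²(4° + 30°) = 0.2761 I₀ · cos²(34°) = 0.1898 I₀.
I₄ = I₃ cos²(65° − 4°) = 0.1898 I₀ · cos²(61°) = 0.04461 I₀.
I₅ = I₄ cos²(5° − 65°) = 0.04461 I₀ · cos²(60°) = 0.01115 I₀.
That is 1.115% of the incident intensity.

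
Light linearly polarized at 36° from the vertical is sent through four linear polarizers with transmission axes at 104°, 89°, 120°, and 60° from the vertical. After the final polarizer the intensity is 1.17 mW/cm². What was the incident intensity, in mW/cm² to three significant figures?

I₀ ≈ 48.6 mW/cm²

By Malus's law, I₁ = I₀ cos²(104° − 36°) = I₀ cos²(68°) = 0.1403 I₀.
I₂ = I₁ cos²(89° − 104°) = 0.1403 I₀ · cos²(15°) = 0.1309 I₀.
I₃ = I₂ cos²(120° − 89°) = 0.1309 I₀ · cos²(31°) = 0.0962 I₀.
I₄ = I₃ cos²(60° − 120°) = 0.0962 I₀ · cos²(60°) = 0.02405 I₀.
So 1.17 mW/cm² = 0.02405 I₀, giving I₀ = 1.17/0.02405 = 48.65 mW/cm².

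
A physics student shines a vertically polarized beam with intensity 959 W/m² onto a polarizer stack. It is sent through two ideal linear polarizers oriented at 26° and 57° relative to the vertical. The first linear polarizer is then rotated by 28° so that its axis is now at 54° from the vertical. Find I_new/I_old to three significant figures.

Before rotation:
I₁ = I₀ cos²(26° − 0°) = I₀ cos²(26°) = 0.8078 I₀.
I₂ = I₁ cos²(57° − 26°) = 0.8078 I₀ · cos²(31°) = 0.5935 I₀.
After rotation:
I₁ = I₀ cos²(54° − 0°) = I₀ cos²(54°) = 0.3455 I₀.
I₂ = I₁ cos²(57° − 54°) = 0.3455 I₀ · cos²(3°) = 0.3445 I₀.
Ratio = 0.3445 / 0.5935 = 0.5805.

I_new/I_old ≈ 0.580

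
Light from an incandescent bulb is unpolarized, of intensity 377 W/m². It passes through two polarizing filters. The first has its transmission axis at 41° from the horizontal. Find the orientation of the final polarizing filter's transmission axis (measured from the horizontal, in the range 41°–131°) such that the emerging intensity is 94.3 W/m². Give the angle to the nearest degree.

Unpolarized light through the first polarizer → I₁ = ½ I₀, now polarized at 41°.
Target fraction: 94.3 / 377 W/m² = 0.2501 of I₀.
Need I₂/I₀ = 0.2501, so cos²(θ − 41°) = 0.2501 / 0.5 = 0.5003.
θ − 41° = arccos(√0.5003) = 45.0°, giving θ ≈ 41 + 45.0 = 86.0°.

θ ≈ 86°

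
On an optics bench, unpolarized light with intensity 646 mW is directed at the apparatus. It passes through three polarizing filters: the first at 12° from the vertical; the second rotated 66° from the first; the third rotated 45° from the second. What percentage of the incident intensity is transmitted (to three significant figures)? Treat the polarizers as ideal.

Unpolarized light through the first polarizer → I₁ = 646 mW/2 = 323 mW, polarized at 12°.
I₂ = I₁ · cos²(66°) = 323 · 0.1654 = 53.44 mW.
I₃ = I₂ · cos²(45°) = 53.44 · 0.5 = 26.72 mW.
That is 4.136% of the incident intensity.

≈ 4.14%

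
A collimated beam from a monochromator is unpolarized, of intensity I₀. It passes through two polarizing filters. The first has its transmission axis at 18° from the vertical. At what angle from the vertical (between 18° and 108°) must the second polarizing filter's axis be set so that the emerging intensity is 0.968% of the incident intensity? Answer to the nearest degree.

Unpolarized light through the first polarizer → I₁ = ½ I₀, now polarized at 18°.
Need I₂/I₀ = 0.00968, so cos²(θ − 18°) = 0.00968 / 0.5 = 0.01936.
θ − 18° = arccos(√0.01936) = 82.0°, giving θ ≈ 18 + 82.0 = 100.0°.

θ ≈ 100°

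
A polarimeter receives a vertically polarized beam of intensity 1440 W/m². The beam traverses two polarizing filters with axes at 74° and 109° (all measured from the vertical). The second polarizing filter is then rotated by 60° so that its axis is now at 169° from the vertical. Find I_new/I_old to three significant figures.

I_new/I_old ≈ 0.0113

Before rotation:
I₁ = I₀ cos²(74° − 0°) = I₀ cos²(74°) = 0.07598 I₀.
I₂ = I₁ cos²(109° − 74°) = 0.07598 I₀ · cos²(35°) = 0.05098 I₀.
After rotation:
I₁ = I₀ cos²(74° − 0°) = I₀ cos²(74°) = 0.07598 I₀.
Angle between axes 1 and 2: 85°. I₂ = 0.07598 I₀ · cos²(85°) = 0.0005771 I₀.
Ratio = 0.0005771 / 0.05098 = 0.01132.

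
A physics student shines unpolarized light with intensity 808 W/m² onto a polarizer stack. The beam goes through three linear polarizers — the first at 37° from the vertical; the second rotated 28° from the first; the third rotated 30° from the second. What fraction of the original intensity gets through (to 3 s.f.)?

I/I₀ ≈ 0.292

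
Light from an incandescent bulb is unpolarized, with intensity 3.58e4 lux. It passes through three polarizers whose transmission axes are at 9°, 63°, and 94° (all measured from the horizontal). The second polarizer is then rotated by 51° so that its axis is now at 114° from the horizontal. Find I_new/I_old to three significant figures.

Before rotation:
Unpolarized light through the first polarizer → I₁ = ½ I₀, now polarized at 9°.
I₂ = I₁ cos²(63° − 9°) = 0.5 I₀ · cos²(54°) = 0.1727 I₀.
I₃ = I₂ cos²(94° − 63°) = 0.1727 I₀ · cos²(31°) = 0.1269 I₀.
After rotation:
Unpolarized light through the first polarizer → I₁ = ½ I₀, now polarized at 9°.
Angle between axes 1 and 2: 75°. I₂ = 0.5 I₀ · cos²(75°) = 0.03349 I₀.
I₃ = I₂ cos²(94° − 114°) = 0.03349 I₀ · cos²(20°) = 0.02958 I₀.
Ratio = 0.02958 / 0.1269 = 0.233.

I_new/I_old ≈ 0.233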